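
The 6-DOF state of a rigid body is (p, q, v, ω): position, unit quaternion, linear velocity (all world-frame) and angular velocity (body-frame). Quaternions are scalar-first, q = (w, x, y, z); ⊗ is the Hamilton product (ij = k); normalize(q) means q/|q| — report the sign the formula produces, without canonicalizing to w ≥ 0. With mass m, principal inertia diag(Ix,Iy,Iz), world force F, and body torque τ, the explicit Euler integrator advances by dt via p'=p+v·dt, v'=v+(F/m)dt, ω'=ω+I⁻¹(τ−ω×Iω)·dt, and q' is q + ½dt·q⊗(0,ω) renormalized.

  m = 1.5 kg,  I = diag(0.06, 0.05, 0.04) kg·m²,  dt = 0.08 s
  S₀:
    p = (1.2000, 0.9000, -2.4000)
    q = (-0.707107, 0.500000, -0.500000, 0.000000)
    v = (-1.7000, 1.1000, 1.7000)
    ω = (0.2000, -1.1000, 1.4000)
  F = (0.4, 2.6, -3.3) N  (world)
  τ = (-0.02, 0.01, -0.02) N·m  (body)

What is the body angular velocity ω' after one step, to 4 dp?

ω' = (0.1528, -1.0930, 1.3556)

precession coupling ω×(Iω) = (0.0154, 0.0056, 0.0022)
(τ − ω×Iω)/I = (-0.5900, 0.0880, -0.5550)
ω' = ω + α·dt = (0.1528, -1.0930, 1.3556)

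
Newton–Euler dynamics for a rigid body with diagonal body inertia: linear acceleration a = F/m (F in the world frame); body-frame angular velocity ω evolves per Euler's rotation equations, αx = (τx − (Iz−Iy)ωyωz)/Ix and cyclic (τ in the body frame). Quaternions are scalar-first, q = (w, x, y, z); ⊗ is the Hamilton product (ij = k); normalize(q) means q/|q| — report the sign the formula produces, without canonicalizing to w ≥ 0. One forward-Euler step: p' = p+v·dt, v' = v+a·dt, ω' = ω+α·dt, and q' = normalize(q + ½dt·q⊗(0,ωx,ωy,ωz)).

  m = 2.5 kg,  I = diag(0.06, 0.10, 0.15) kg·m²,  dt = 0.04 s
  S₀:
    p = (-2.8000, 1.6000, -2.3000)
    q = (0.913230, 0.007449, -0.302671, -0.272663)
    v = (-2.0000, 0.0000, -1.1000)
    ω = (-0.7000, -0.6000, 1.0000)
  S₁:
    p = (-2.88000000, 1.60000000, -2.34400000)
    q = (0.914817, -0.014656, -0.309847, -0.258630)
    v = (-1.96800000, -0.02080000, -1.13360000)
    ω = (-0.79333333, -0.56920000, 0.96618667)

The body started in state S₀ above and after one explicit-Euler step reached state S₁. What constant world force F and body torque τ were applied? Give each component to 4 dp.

ω₁ − ω₀ = (-0.09333333, 0.03080000, -0.03381333)
precession coupling = (-0.0300, 0.0630, 0.0168)
τ = I·(Δω/dt) + ω₀×(Iω₀) = (-0.1700, 0.1400, -0.1100)
v₁ − v₀ = (0.03200000, -0.02080000, -0.03360000)
m·(v₁−v₀)/dt = (2.0000, -1.3000, -2.1000)

F = (2.0000, -1.3000, -2.1000)
τ = (-0.1700, 0.1400, -0.1100)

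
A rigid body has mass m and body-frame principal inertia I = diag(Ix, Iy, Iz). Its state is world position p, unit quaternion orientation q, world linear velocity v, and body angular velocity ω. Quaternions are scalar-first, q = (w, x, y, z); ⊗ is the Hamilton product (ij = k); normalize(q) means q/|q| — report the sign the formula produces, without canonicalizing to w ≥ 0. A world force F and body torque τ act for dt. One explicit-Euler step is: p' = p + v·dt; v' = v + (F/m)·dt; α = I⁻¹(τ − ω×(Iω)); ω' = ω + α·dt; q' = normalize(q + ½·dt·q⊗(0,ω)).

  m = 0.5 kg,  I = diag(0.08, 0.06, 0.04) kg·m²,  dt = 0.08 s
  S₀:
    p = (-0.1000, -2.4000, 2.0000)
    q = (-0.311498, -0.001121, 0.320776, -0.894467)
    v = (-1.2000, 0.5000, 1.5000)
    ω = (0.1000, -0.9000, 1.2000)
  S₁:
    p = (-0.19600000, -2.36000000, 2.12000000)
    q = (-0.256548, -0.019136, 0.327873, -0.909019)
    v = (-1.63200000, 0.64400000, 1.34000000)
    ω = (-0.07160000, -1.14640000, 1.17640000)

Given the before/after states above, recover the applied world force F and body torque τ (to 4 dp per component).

F = (-2.7000, 0.9000, -1.0000)
τ = (-0.1500, -0.1800, -0.0100)

Δv = v₁−v₀ = (-0.43200000, 0.14400000, -0.16000000)
F = m·Δv/dt = (-2.7000, 0.9000, -1.0000)
Δω = ω₁−ω₀ = (-0.17160000, -0.24640000, -0.02360000)
ω₀×(Iω₀) = (0.0216, 0.0048, 0.0018)
τ = I·(Δω/dt) + ω₀×(Iω₀) = (-0.1500, -0.1800, -0.0100)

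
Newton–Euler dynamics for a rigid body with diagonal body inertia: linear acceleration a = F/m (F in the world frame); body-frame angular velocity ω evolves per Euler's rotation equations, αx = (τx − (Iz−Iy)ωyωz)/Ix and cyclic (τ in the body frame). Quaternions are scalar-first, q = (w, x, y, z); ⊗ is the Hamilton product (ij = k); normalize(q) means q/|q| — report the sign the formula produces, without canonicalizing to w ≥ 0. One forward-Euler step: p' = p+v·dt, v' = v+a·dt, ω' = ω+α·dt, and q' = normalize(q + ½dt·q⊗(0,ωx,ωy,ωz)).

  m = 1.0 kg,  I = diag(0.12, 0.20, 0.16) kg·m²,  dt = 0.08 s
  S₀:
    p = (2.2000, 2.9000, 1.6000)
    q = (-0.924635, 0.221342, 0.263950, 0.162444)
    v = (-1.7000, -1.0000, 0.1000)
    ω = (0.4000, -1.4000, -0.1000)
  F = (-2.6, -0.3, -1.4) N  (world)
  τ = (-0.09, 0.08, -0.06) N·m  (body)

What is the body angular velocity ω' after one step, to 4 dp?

ω' = (0.3437, -1.3686, -0.1076)

precession coupling ω×(Iω) = (-0.0056, 0.0016, -0.0448)
α = I⁻¹(τ − ω×Iω) = (-0.7033, 0.3920, -0.0950)
ω + α·dt = (0.3437, -1.3686, -0.1076)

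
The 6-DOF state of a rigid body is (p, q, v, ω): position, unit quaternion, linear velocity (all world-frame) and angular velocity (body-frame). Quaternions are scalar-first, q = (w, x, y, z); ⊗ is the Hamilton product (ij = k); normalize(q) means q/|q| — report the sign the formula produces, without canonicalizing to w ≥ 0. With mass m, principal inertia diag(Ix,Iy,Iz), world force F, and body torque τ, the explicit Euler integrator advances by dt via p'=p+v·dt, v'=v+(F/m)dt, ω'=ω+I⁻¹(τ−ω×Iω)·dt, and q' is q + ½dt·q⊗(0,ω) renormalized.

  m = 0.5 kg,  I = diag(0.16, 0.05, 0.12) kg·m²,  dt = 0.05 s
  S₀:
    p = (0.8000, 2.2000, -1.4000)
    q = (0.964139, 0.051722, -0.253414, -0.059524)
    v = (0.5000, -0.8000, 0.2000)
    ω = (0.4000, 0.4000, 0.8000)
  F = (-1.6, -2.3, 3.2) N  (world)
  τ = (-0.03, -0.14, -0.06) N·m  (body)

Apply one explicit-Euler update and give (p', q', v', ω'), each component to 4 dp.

gyro term ω×Iω = (0.0224, 0.0128, -0.0176)
(τ − ω×Iω)/I = (-0.3275, -3.0560, -0.3533)
new body rate ω' = (0.3836, 0.2472, 0.7823)
q⊗(0,ω) = (0.1282960, 0.2067340, 0.3204684, 0.8933656)
q' = normalize(q + ½dt·q⊗(0,ω)) = (0.9671, 0.0569, -0.2453, -0.0372)
new position p' = (0.8250, 2.1600, -1.3900)
v' = v + a·dt = (0.3400, -1.0300, 0.5200)

p' = (0.8250, 2.1600, -1.3900)
q' = (0.9671, 0.0569, -0.2453, -0.0372)
v' = (0.3400, -1.0300, 0.5200)
ω' = (0.3836, 0.2472, 0.7823)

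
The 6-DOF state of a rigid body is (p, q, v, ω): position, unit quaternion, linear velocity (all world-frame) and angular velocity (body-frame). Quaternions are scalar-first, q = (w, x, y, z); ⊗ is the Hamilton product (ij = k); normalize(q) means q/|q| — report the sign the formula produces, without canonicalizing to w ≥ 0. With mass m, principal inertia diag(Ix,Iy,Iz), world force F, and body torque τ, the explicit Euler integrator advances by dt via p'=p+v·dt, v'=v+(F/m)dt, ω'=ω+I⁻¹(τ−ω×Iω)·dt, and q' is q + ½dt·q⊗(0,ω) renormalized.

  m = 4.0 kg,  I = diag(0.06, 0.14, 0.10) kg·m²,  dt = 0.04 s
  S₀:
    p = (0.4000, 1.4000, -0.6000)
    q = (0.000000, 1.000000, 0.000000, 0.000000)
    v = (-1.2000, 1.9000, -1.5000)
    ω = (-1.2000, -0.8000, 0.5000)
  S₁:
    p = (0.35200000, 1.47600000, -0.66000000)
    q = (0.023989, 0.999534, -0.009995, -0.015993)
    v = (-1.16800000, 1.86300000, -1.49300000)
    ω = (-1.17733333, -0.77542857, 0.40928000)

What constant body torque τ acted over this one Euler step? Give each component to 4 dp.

ω₁ − ω₀ = (0.02266667, 0.02457143, -0.09072000)
ω₀×(Iω₀) = (0.0160, 0.0240, 0.0768)
τ = I·(Δω/dt) + ω₀×(Iω₀) = (0.0500, 0.1100, -0.1500)

τ = (0.0500, 0.1100, -0.1500)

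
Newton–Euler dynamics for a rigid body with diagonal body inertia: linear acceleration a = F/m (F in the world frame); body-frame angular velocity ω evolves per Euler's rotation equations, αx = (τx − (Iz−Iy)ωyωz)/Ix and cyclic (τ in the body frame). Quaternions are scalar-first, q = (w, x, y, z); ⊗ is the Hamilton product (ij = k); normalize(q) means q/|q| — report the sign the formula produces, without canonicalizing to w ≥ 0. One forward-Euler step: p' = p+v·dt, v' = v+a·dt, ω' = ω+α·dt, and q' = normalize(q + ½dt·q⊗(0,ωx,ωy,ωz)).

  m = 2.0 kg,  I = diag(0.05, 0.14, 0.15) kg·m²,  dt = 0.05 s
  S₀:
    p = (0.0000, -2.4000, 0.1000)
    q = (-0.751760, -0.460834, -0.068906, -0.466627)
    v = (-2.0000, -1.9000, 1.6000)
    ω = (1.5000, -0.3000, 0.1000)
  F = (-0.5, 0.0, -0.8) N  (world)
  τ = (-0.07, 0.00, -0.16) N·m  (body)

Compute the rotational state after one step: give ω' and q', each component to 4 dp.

precession coupling ω×(Iω) = (-0.0003, -0.0150, -0.0405)
(τ − ω×Iω)/I = (-1.3940, 0.1071, -0.7967)
ω + α·dt = (1.4303, -0.2946, 0.0602)
Hamilton product q⊗(0,ω) = (0.7172419, -1.2745187, -0.4283291, 0.1664332)
updated quaternion q' = (-0.7333, -0.4923, -0.0796, -0.4621)

ω' = (1.4303, -0.2946, 0.0602)
q' = (-0.7333, -0.4923, -0.0796, -0.4621)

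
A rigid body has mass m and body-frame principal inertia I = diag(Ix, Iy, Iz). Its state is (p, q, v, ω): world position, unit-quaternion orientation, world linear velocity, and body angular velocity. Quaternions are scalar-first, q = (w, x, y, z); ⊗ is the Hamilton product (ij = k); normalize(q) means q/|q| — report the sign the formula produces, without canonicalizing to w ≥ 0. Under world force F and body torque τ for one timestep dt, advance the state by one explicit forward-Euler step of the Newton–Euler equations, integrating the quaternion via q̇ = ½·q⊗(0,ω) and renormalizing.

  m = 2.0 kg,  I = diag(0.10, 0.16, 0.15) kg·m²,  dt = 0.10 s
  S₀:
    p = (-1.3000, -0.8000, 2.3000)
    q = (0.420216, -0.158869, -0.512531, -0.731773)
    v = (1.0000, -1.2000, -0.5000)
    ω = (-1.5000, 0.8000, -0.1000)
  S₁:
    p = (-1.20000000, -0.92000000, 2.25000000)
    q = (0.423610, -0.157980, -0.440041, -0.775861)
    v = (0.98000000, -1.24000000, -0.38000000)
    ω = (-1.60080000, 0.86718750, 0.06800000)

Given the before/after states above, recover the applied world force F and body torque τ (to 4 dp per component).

Δω = ω₁−ω₀ = (-0.10080000, 0.06718750, 0.16800000)
gyro term ω₀×Iω₀ = (0.0008, -0.0075, -0.0720)
τ = I·(Δω/dt) + ω₀×(Iω₀) = (-0.1000, 0.1000, 0.1800)
v₁ − v₀ = (-0.02000000, -0.04000000, 0.12000000)
applied force F = (-0.4000, -0.8000, 2.4000)

F = (-0.4000, -0.8000, 2.4000)
τ = (-0.1000, 0.1000, 0.1800)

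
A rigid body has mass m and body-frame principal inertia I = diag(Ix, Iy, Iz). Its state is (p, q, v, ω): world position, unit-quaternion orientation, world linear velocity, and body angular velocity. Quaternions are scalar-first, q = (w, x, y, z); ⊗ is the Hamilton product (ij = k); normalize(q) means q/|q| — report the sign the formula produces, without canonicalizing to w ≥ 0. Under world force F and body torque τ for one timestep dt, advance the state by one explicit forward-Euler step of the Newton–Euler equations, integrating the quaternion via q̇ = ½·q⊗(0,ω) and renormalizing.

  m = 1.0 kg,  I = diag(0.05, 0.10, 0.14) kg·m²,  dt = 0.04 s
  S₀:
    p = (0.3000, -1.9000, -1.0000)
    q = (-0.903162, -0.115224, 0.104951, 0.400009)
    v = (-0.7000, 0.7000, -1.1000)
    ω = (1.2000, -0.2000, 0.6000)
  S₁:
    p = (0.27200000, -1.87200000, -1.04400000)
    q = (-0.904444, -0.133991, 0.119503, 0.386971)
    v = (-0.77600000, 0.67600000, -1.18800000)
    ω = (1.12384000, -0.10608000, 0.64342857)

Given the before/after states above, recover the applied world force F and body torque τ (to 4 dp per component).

ω₁ − ω₀ = (-0.07616000, 0.09392000, 0.04342857)
I·α + gyro = (-0.1000, 0.1700, 0.1400)
Δv = v₁−v₀ = (-0.07600000, -0.02400000, -0.08800000)
applied force F = (-1.9000, -0.6000, -2.2000)

F = (-1.9000, -0.6000, -2.2000)
τ = (-0.1000, 0.1700, 0.1400)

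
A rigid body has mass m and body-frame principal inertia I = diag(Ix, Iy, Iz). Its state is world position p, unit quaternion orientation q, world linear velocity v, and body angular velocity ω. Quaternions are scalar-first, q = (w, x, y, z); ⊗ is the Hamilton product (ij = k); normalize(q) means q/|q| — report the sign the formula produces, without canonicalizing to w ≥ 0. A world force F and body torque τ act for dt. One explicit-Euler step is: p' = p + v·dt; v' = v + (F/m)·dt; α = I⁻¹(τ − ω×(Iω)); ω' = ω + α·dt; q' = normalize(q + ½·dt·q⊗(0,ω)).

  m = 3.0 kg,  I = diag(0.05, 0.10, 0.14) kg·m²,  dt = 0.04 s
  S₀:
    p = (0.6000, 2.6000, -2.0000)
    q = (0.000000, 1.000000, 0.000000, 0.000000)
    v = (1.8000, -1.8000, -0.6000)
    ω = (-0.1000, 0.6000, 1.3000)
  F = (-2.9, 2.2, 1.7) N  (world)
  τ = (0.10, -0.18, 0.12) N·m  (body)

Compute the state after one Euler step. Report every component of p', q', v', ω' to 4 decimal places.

gyro term ω×Iω = (0.0312, 0.0117, -0.0030)
(τ − ω×Iω)/I = (1.3760, -1.9170, 0.8786)
new body rate ω' = (-0.0450, 0.5233, 1.3351)
2q̇ = q⊗(0,ω) = (0.1000000, 0.0000000, -1.3000000, 0.6000000)
q + ½dt·q⊗(0,ω), renormalized = (0.0020, 0.9996, -0.0260, 0.0120)
new position p' = (0.6720, 2.5280, -2.0240)
v + (F/m)dt = (1.7613, -1.7707, -0.5773)

p' = (0.6720, 2.5280, -2.0240)
q' = (0.0020, 0.9996, -0.0260, 0.0120)
v' = (1.7613, -1.7707, -0.5773)
ω' = (-0.0450, 0.5233, 1.3351)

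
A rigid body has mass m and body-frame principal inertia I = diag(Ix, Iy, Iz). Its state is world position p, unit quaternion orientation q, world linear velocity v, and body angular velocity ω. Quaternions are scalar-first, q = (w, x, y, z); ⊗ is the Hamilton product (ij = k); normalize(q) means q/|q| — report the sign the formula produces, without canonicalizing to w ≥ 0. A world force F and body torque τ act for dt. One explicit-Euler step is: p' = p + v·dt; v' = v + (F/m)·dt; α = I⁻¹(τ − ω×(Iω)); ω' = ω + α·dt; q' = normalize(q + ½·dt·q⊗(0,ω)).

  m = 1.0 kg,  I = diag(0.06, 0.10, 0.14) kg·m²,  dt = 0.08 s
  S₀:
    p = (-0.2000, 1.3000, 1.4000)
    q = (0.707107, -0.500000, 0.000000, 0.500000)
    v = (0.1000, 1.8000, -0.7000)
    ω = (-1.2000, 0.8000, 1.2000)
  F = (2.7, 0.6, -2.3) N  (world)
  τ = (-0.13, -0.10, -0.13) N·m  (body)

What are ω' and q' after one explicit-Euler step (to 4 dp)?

gyro term ω×Iω = (0.0384, 0.1152, -0.0384)
α = I⁻¹(τ − ω×Iω) = (-2.8067, -2.1520, -0.6543)
ω' = ω + α·dt = (-1.4245, 0.6278, 1.1477)
q⊗(0,ω) = (-1.2000000, -1.2485284, 0.5656856, 0.4485284)
updated quaternion q' = (0.6573, -0.5484, 0.0226, 0.5165)

ω' = (-1.4245, 0.6278, 1.1477)
q' = (0.6573, -0.5484, 0.0226, 0.5165)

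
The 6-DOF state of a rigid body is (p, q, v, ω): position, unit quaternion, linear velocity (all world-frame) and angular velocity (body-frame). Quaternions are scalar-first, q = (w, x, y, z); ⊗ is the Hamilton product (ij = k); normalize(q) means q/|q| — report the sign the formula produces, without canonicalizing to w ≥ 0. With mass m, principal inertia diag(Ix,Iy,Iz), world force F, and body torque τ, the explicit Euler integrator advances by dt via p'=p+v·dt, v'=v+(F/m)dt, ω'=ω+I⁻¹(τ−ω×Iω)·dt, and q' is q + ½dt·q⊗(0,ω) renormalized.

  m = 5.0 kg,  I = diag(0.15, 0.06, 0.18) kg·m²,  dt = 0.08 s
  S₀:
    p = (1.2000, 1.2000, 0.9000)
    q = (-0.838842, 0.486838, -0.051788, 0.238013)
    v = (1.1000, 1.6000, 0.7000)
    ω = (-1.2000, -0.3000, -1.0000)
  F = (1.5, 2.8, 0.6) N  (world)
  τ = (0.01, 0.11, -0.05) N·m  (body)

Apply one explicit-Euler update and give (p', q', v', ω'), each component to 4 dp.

(τ − ω×Iω)/I = (-0.1733, 2.4333, -0.0978)
new body rate ω' = (-1.2139, -0.1053, -1.0078)
2q̇ = q⊗(0,ω) = (0.8066822, 1.1298023, 0.4528750, 0.6306450)
q' = normalize(q + ½dt·q⊗(0,ω)) = (-0.8049, 0.5310, -0.0336, 0.2627)
linear accel F/m = (0.3000, 0.5600, 0.1200)
p' = p + v·dt = (1.2880, 1.3280, 0.9560)
new velocity v' = (1.1240, 1.6448, 0.7096)

p' = (1.2880, 1.3280, 0.9560)
q' = (-0.8049, 0.5310, -0.0336, 0.2627)
v' = (1.1240, 1.6448, 0.7096)
ω' = (-1.2139, -0.1053, -1.0078)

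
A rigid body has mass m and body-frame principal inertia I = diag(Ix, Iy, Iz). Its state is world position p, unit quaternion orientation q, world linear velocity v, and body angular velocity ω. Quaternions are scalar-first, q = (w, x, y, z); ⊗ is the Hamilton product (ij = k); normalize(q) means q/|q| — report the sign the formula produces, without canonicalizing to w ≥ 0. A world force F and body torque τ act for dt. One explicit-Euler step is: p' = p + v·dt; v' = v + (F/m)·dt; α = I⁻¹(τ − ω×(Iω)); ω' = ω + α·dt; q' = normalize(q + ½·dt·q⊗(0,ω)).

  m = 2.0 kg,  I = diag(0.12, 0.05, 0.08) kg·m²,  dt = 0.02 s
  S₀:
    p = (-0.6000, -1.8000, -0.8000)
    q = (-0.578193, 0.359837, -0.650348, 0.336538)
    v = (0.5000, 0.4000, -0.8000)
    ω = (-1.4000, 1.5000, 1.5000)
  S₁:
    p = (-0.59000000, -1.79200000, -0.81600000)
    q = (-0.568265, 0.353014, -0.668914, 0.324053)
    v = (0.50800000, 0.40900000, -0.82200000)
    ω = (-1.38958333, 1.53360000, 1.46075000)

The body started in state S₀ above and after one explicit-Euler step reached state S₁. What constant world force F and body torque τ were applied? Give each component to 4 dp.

v₁ − v₀ = (0.00800000, 0.00900000, -0.02200000)
F = m·Δv/dt = (0.8000, 0.9000, -2.2000)
ω₁ − ω₀ = (0.01041667, 0.03360000, -0.03925000)
gyro term ω₀×Iω₀ = (0.0675, -0.0840, 0.1470)
τ = I·(Δω/dt) + ω₀×(Iω₀) = (0.1300, 0.0000, -0.0100)

F = (0.8000, 0.9000, -2.2000)
τ = (0.1300, 0.0000, -0.0100)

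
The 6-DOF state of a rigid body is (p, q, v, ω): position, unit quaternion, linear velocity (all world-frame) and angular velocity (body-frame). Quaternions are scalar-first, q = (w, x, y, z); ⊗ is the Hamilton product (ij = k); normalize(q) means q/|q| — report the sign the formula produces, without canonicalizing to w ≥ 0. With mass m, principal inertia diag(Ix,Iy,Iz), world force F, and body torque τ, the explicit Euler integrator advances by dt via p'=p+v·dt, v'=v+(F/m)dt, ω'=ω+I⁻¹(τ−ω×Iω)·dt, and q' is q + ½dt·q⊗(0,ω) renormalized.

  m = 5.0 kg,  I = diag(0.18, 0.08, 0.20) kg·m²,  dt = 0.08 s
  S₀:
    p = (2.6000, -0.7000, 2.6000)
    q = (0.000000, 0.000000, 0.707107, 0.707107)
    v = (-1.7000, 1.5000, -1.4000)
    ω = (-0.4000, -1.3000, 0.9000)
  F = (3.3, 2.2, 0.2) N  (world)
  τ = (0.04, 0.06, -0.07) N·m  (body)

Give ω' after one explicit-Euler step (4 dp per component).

gyro term ω×Iω = (-0.1404, 0.0072, -0.0520)
(τ − ω×Iω)/I = (1.0022, 0.6600, -0.0900)
new body rate ω' = (-0.3198, -1.2472, 0.8928)

ω' = (-0.3198, -1.2472, 0.8928)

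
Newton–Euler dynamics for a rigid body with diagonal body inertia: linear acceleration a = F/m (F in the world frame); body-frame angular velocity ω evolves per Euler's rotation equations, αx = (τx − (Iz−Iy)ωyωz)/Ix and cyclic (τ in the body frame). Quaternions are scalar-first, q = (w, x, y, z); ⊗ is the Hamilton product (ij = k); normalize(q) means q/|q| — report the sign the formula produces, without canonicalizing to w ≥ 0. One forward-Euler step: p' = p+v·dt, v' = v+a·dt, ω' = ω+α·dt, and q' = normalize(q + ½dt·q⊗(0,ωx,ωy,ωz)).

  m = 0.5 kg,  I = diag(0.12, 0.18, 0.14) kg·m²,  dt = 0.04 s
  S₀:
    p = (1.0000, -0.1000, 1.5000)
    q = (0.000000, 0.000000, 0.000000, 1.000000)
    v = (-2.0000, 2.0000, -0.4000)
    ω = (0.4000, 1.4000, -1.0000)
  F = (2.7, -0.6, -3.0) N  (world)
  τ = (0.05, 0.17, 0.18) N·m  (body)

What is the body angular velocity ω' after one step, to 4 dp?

ω' = (0.3980, 1.4360, -0.9582)

(τ − ω×Iω)/I = (-0.0500, 0.9000, 1.0457)
new body rate ω' = (0.3980, 1.4360, -0.9582)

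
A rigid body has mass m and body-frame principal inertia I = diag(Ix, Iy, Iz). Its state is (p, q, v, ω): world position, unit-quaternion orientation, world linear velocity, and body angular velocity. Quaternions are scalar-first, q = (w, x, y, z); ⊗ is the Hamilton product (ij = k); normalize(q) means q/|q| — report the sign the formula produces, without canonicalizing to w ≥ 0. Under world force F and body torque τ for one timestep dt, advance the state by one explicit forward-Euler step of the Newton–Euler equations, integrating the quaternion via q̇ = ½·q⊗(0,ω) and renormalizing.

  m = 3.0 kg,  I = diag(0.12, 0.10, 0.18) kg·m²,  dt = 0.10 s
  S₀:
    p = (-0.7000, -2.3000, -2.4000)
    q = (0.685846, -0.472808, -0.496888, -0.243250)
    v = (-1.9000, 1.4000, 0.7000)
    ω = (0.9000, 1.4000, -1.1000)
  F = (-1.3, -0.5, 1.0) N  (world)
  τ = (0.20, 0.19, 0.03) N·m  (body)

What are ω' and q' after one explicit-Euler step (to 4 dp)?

ω' = (1.1693, 1.5306, -1.0693)
q' = (0.7249, -0.3956, -0.4834, -0.2903)

precession coupling ω×(Iω) = (-0.1232, 0.0594, -0.0252)
angular accel α = (2.6933, 1.3060, 0.3067)
ω + α·dt = (1.1693, 1.5306, -1.0693)
2q̇ = q⊗(0,ω) = (0.8535954, 1.5043882, 0.2211706, -0.9691626)
q + ½dt·q⊗(0,ω), renormalized = (0.7249, -0.3956, -0.4834, -0.2903)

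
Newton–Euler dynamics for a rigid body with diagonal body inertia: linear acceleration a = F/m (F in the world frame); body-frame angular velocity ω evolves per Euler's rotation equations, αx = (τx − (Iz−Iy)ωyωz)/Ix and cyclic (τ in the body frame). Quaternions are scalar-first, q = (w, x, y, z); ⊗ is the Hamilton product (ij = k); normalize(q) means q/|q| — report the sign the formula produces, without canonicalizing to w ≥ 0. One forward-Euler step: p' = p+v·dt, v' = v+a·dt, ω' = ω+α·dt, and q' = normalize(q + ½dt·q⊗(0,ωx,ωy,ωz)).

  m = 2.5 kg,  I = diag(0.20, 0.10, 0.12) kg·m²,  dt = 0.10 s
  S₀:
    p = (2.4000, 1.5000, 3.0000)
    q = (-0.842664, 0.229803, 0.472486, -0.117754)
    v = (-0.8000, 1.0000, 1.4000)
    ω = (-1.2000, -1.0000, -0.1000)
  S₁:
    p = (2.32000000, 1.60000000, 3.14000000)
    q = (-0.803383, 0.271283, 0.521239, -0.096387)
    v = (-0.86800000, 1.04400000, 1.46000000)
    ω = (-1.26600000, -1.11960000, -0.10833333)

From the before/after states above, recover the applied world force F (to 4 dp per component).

Δv = v₁−v₀ = (-0.06800000, 0.04400000, 0.06000000)
m·(v₁−v₀)/dt = (-1.7000, 1.1000, 1.5000)

F = (-1.7000, 1.1000, 1.5000)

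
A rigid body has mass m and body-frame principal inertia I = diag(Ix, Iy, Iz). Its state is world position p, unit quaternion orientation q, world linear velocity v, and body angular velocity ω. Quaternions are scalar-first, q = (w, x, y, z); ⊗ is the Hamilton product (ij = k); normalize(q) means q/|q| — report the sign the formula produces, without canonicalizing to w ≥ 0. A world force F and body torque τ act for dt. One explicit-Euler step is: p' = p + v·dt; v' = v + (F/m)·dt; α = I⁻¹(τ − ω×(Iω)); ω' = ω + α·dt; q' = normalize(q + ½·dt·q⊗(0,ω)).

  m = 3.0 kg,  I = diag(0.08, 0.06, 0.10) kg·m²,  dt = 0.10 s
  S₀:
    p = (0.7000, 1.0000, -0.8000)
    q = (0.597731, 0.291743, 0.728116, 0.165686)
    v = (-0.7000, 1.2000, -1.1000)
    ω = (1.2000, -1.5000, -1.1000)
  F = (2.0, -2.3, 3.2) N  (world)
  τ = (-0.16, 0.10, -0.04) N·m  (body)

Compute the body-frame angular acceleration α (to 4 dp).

α = (-2.8250, 1.2267, -0.7600)

precession coupling ω×(Iω) = (0.0660, 0.0264, 0.0360)
α = I⁻¹(τ − ω×Iω) = (-2.8250, 1.2267, -0.7600)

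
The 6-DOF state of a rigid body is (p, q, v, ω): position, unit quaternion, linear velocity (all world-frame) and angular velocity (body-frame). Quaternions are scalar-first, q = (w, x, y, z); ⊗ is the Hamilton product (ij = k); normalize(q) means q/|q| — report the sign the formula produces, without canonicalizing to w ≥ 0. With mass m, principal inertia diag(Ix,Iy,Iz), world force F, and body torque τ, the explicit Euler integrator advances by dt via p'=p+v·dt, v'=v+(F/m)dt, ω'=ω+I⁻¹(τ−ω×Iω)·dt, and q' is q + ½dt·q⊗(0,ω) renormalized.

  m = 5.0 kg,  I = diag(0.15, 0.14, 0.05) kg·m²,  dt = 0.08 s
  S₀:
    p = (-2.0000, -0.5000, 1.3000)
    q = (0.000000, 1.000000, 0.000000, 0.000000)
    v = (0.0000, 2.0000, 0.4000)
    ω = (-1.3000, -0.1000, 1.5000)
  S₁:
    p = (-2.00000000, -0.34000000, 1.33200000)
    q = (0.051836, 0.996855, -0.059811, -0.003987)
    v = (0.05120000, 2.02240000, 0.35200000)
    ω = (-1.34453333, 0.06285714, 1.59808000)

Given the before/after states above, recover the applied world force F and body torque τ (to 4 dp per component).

v₁ − v₀ = (0.05120000, 0.02240000, -0.04800000)
m·(v₁−v₀)/dt = (3.2000, 1.4000, -3.0000)
Δω = ω₁−ω₀ = (-0.04453333, 0.16285714, 0.09808000)
gyro term ω₀×Iω₀ = (0.0135, -0.1950, -0.0013)
I·α + gyro = (-0.0700, 0.0900, 0.0600)

F = (3.2000, 1.4000, -3.0000)
τ = (-0.0700, 0.0900, 0.0600)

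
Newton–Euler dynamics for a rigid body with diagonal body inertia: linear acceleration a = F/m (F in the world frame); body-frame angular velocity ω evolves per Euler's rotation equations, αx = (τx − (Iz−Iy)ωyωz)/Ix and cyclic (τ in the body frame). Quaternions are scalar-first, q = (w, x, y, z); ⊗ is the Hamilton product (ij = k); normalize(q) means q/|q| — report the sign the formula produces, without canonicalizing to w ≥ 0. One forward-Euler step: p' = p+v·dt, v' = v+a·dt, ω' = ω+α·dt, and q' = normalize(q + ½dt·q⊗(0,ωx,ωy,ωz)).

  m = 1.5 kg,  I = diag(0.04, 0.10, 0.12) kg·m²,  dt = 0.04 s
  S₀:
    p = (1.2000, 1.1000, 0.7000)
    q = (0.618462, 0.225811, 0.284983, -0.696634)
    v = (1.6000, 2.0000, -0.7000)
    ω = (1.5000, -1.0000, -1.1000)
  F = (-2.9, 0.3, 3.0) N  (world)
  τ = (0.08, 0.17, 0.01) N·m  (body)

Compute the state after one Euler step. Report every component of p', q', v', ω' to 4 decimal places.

p' = (1.2640, 1.1800, 0.6720)
q' = (0.6015, 0.2240, 0.2565, -0.7227)
v' = (1.5227, 2.0080, -0.6200)
ω' = (1.5580, -0.9848, -1.0667)

precession coupling ω×(Iω) = (0.0220, 0.1320, -0.0900)
α = I⁻¹(τ − ω×Iω) = (1.4500, 0.3800, 0.8333)
ω' = ω + α·dt = (1.5580, -0.9848, -1.0667)
2q̇ = q⊗(0,ω) = (-0.8200309, -0.0824223, -1.4150209, -1.3335937)
updated quaternion q' = (0.6015, 0.2240, 0.2565, -0.7227)
a = (-1.9333, 0.2000, 2.0000)
p' = p + v·dt = (1.2640, 1.1800, 0.6720)
new velocity v' = (1.5227, 2.0080, -0.6200)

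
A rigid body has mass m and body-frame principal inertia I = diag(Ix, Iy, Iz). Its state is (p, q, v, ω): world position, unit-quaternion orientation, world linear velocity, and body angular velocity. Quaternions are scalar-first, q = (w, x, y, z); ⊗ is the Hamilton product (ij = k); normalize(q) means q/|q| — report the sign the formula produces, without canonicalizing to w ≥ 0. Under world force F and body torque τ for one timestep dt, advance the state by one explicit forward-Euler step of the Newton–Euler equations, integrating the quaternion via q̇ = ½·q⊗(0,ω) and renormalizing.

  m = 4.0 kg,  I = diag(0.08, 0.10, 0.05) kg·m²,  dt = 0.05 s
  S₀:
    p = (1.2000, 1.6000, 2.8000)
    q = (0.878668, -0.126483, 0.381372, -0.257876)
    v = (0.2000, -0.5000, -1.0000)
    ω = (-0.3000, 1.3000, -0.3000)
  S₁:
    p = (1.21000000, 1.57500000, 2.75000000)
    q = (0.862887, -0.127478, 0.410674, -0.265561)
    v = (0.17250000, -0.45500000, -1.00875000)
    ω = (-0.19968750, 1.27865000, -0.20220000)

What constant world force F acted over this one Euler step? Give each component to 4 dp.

F = (-2.2000, 3.6000, -0.7000)

Δv = v₁−v₀ = (-0.02750000, 0.04500000, -0.00875000)
applied force F = (-2.2000, 3.6000, -0.7000)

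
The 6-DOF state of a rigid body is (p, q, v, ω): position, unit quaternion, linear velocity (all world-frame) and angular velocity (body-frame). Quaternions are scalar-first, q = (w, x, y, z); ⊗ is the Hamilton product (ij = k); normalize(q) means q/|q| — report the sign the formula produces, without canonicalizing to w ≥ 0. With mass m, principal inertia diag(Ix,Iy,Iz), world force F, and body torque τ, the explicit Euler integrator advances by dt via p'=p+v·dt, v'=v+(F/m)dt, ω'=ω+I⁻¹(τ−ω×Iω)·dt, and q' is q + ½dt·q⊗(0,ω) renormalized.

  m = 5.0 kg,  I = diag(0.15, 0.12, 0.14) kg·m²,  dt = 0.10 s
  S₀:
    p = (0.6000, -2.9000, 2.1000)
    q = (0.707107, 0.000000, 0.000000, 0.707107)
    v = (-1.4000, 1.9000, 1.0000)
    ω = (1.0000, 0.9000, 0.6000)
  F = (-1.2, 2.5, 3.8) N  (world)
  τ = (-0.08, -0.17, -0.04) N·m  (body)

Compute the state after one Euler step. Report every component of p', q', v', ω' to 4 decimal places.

(τ − ω×Iω)/I = (-0.6053, -1.4667, -0.0929)
new body rate ω' = (0.9395, 0.7533, 0.5907)
q⊗(0,ω) = (-0.4242642, 0.0707107, 1.3435033, 0.4242642)
updated quaternion q' = (0.6840, 0.0035, 0.0670, 0.7264)
a = F/m = (-0.2400, 0.5000, 0.7600)
p' = p + v·dt = (0.4600, -2.7100, 2.2000)
v' = v + a·dt = (-1.4240, 1.9500, 1.0760)

p' = (0.4600, -2.7100, 2.2000)
q' = (0.6840, 0.0035, 0.0670, 0.7264)
v' = (-1.4240, 1.9500, 1.0760)
ω' = (0.9395, 0.7533, 0.5907)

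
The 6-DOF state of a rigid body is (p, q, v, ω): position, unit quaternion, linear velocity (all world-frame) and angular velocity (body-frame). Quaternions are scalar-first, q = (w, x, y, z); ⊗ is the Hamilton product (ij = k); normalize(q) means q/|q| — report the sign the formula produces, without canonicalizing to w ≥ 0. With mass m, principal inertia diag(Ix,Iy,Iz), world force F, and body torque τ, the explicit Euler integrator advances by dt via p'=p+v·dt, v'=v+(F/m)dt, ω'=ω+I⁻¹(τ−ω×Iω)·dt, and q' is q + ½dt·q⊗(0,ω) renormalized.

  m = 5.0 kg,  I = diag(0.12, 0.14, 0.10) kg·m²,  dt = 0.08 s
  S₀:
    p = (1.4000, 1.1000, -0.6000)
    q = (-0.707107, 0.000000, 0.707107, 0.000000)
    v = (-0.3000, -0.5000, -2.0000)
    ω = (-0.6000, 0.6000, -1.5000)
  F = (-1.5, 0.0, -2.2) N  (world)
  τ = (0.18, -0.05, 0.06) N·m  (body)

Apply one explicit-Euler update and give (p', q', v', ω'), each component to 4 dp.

precession coupling ω×(Iω) = (0.0360, 0.0180, -0.0072)
angular accel α = (1.2000, -0.4857, 0.6720)
ω + α·dt = (-0.5040, 0.5611, -1.4462)
Hamilton product q⊗(0,ω) = (-0.4242642, -0.6363963, -0.4242642, 1.4849247)
updated quaternion q' = (-0.7224, -0.0254, 0.6885, 0.0593)
p + v·dt = (1.3760, 1.0600, -0.7600)
v + (F/m)dt = (-0.3240, -0.5000, -2.0352)

p' = (1.3760, 1.0600, -0.7600)
q' = (-0.7224, -0.0254, 0.6885, 0.0593)
v' = (-0.3240, -0.5000, -2.0352)
ω' = (-0.5040, 0.5611, -1.4462)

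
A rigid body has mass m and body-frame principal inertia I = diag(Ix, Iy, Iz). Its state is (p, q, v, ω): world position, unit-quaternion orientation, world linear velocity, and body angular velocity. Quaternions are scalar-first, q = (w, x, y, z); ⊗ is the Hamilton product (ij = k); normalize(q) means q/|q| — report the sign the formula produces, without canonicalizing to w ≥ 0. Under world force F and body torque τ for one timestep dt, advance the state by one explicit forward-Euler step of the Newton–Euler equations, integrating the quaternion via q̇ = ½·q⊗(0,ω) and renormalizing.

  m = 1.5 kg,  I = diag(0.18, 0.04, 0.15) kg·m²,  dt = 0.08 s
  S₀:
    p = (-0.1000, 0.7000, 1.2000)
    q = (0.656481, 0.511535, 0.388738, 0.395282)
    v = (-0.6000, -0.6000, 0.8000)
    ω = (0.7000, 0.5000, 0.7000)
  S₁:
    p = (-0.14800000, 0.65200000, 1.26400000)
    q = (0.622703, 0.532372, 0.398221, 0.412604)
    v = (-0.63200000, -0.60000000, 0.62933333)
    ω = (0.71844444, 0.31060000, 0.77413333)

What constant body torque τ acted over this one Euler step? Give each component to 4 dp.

ω₁ − ω₀ = (0.01844444, -0.18940000, 0.07413333)
ω₀×(Iω₀) = (0.0385, 0.0147, -0.0490)
I·α + gyro = (0.0800, -0.0800, 0.0900)

τ = (0.0800, -0.0800, 0.0900)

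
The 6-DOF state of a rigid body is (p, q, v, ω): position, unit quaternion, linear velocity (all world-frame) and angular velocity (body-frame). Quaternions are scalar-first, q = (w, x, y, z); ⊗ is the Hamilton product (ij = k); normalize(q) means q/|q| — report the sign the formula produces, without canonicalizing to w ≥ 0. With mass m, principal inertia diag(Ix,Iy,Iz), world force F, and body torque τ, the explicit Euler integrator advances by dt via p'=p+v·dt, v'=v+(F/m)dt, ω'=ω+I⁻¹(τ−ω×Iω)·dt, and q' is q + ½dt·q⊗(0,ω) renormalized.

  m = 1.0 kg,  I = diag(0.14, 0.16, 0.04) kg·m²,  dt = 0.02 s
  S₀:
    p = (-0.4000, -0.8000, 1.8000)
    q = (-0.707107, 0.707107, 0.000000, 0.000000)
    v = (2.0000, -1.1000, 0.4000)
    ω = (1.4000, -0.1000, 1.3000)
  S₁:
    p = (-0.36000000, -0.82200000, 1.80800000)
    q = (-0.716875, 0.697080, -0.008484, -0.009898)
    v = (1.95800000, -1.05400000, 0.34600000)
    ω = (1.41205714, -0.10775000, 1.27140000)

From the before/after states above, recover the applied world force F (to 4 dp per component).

F = (-2.1000, 2.3000, -2.7000)

velocity change Δv = (-0.04200000, 0.04600000, -0.05400000)
F = m·Δv/dt = (-2.1000, 2.3000, -2.7000)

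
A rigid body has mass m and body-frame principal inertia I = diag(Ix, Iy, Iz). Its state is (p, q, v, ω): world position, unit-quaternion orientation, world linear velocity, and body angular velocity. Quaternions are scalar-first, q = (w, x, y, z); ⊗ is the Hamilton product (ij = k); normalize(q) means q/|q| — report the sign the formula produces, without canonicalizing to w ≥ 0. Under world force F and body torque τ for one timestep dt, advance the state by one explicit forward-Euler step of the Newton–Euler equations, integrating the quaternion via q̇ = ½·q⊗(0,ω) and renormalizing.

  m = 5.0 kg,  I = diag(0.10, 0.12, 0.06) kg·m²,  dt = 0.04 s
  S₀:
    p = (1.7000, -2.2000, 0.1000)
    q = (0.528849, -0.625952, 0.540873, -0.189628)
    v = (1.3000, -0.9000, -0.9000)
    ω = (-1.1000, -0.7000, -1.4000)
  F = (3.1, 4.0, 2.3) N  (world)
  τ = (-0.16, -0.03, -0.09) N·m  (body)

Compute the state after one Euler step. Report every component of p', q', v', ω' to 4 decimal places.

p' = (1.7520, -2.2360, 0.0640)
q' = (0.5170, -0.6549, 0.5197, -0.1836)
v' = (1.3248, -0.8680, -0.8816)
ω' = (-1.1405, -0.7305, -1.4703)

precession coupling ω×(Iω) = (-0.0588, 0.0616, 0.0154)
(τ − ω×Iω)/I = (-1.0120, -0.7633, -1.7567)
new body rate ω' = (-1.1405, -0.7305, -1.4703)
2q̇ = q⊗(0,ω) = (-0.5754153, -1.4716957, -1.0379363, 0.2927381)
q' = normalize(q + ½dt·q⊗(0,ω)) = (0.5170, -0.6549, 0.5197, -0.1836)
a = F/m = (0.6200, 0.8000, 0.4600)
new position p' = (1.7520, -2.2360, 0.0640)
v' = v + a·dt = (1.3248, -0.8680, -0.8816)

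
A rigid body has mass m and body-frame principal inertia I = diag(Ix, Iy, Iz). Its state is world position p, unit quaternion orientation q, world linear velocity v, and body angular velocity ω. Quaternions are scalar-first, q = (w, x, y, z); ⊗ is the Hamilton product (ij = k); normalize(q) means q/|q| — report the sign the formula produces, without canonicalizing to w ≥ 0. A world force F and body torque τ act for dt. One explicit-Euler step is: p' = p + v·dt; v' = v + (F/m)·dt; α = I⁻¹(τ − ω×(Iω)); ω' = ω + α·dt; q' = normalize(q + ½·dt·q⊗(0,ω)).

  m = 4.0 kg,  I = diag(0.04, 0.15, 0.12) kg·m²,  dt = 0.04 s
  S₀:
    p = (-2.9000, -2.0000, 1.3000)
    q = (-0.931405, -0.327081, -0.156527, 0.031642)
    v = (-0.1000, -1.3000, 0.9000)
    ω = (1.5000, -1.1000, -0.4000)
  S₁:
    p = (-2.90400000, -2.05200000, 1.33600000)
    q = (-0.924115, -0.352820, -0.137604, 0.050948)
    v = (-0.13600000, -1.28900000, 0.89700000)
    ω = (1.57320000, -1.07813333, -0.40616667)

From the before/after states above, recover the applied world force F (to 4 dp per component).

F = (-3.6000, 1.1000, -0.3000)

velocity change Δv = (-0.03600000, 0.01100000, -0.00300000)
m·(v₁−v₀)/dt = (-3.6000, 1.1000, -0.3000)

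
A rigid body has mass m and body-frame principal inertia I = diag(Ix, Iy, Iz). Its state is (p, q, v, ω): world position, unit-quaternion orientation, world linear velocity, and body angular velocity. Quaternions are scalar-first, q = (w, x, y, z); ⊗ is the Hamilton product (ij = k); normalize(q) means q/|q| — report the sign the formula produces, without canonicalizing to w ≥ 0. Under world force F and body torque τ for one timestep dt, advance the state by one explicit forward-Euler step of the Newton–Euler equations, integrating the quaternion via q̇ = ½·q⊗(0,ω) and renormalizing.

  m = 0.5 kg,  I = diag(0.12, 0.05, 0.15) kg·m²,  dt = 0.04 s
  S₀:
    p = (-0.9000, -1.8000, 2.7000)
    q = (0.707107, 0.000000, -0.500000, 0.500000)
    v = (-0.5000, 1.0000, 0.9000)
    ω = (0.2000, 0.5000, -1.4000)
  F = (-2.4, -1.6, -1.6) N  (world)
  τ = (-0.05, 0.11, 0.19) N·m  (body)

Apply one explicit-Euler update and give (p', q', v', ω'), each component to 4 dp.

p' = (-0.9200, -1.7600, 2.7360)
q' = (0.7258, 0.0118, -0.4907, 0.4820)
v' = (-0.6920, 0.8720, 0.7720)
ω' = (0.2067, 0.5813, -1.3475)

linear accel F/m = (-4.8000, -3.2000, -3.2000)
new position p' = (-0.9200, -1.7600, 2.7360)
new velocity v' = (-0.6920, 0.8720, 0.7720)
α = I⁻¹(τ − ω×Iω) = (0.1667, 2.0320, 1.3133)
ω + α·dt = (0.2067, 0.5813, -1.3475)
q⊗(0,ω) = (0.9500000, 0.5914214, 0.4535535, -0.8899498)
q' = normalize(q + ½dt·q⊗(0,ω)) = (0.7258, 0.0118, -0.4907, 0.4820)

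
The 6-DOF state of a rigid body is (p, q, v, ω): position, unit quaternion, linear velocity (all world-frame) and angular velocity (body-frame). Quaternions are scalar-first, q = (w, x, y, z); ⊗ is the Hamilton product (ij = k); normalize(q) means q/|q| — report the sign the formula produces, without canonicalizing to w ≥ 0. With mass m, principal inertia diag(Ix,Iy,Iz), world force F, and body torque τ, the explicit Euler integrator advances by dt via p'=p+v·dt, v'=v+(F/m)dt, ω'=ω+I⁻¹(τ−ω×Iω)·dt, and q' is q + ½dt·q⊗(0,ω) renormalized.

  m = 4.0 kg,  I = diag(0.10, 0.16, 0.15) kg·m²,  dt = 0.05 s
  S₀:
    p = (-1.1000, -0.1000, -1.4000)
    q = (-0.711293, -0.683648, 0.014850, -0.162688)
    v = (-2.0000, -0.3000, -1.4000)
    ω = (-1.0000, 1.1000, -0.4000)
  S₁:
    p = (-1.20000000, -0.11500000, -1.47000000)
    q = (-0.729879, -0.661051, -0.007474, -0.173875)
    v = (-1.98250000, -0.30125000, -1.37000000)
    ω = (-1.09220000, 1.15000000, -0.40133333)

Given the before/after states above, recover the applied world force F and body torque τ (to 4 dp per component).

F = (1.4000, -0.1000, 2.4000)
τ = (-0.1800, 0.1400, -0.0700)

ω₁ − ω₀ = (-0.09220000, 0.05000000, -0.00133333)
applied torque τ = (-0.1800, 0.1400, -0.0700)
velocity change Δv = (0.01750000, -0.00125000, 0.03000000)
applied force F = (1.4000, -0.1000, 2.4000)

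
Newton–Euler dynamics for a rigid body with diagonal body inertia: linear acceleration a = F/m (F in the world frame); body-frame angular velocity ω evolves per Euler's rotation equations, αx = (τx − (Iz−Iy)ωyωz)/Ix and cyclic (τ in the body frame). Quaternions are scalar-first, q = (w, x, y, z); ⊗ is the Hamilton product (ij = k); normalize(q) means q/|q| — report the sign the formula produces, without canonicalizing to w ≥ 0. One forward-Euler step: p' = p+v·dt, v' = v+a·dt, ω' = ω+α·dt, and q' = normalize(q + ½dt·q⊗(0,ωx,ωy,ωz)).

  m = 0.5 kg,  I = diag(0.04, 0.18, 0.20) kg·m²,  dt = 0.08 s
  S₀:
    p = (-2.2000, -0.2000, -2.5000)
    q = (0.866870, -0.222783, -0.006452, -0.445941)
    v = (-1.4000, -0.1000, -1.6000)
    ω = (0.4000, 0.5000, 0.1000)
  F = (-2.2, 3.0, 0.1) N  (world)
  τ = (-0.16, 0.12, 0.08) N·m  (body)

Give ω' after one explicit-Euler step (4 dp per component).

α = I⁻¹(τ − ω×Iω) = (-4.0250, 0.7022, 0.2600)
ω + α·dt = (0.0780, 0.5562, 0.1208)

ω' = (0.0780, 0.5562, 0.1208)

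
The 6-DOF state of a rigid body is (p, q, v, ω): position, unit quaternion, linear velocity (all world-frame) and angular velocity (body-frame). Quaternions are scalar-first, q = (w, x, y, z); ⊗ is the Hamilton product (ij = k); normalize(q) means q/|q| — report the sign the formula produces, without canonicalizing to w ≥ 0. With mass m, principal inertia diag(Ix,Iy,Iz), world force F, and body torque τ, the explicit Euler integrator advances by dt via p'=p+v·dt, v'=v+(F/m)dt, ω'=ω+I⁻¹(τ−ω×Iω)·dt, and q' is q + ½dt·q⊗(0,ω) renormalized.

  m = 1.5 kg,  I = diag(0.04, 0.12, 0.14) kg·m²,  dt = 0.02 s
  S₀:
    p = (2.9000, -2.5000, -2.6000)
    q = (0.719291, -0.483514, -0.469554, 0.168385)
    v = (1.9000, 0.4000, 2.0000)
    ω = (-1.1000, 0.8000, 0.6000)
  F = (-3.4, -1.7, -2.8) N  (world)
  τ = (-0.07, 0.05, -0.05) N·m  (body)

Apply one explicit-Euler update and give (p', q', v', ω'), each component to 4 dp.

p' = (2.9380, -2.4920, -2.5600)
q' = (0.7166, -0.4955, -0.4627, 0.1636)
v' = (1.8547, 0.3773, 1.9627)
ω' = (-1.1398, 0.7973, 0.6029)

gyro term ω×Iω = (0.0096, 0.0660, -0.0704)
α = I⁻¹(τ − ω×Iω) = (-1.9900, -0.1333, 0.1457)
new body rate ω' = (-1.1398, 0.7973, 0.6029)
Hamilton product q⊗(0,ω) = (-0.2572532, -1.2076605, 0.6803177, -0.4717460)
updated quaternion q' = (0.7166, -0.4955, -0.4627, 0.1636)
p' = p + v·dt = (2.9380, -2.4920, -2.5600)
new velocity v' = (1.8547, 0.3773, 1.9627)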